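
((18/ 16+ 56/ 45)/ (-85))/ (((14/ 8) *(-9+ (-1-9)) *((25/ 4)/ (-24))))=-0.00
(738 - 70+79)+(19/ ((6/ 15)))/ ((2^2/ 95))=15001/ 8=1875.12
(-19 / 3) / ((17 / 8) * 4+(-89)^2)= -38 / 47577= -0.00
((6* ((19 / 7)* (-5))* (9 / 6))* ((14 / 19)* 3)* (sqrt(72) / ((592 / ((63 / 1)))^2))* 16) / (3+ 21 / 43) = -4608009* sqrt(2) / 54760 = -119.00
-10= -10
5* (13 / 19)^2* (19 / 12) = 845 / 228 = 3.71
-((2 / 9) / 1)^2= -4 / 81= -0.05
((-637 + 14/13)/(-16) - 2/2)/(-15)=-8059/3120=-2.58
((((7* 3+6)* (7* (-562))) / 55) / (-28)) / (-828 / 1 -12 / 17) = -42993 / 516560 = -0.08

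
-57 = -57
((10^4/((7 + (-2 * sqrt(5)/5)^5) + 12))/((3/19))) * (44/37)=6688000000 * sqrt(5)/125108211 + 496375000000/125108211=4087.10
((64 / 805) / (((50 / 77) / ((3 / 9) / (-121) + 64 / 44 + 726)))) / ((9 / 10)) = 3380032 / 34155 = 98.96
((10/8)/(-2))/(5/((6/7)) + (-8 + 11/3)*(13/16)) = -10/37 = -0.27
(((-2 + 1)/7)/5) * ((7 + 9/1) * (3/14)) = -24/245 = -0.10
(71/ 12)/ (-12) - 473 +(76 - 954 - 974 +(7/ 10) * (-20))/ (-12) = -45791/ 144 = -317.99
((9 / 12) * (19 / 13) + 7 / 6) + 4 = 977 / 156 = 6.26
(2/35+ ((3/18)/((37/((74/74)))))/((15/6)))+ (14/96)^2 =239327/2983680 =0.08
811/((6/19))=15409/6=2568.17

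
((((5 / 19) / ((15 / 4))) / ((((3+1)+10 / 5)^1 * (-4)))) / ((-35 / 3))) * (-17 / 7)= -17 / 27930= -0.00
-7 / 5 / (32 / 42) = -147 / 80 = -1.84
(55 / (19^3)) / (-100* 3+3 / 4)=-220 / 8210223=-0.00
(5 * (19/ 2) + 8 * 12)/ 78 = 287/ 156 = 1.84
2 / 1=2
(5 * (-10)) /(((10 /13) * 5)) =-13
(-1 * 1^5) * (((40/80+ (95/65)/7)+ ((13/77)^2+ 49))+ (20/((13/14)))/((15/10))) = -29642089/462462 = -64.10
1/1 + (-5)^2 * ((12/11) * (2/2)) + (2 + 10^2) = 1433/11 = 130.27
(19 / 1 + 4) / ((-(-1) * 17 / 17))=23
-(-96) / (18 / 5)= 80 / 3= 26.67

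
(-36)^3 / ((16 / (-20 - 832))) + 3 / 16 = 39750915 / 16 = 2484432.19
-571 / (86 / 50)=-14275 / 43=-331.98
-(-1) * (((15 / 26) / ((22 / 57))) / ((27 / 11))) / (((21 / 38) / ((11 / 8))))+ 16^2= 257.52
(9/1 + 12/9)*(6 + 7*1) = 403/3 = 134.33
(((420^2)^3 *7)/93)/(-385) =-365935449600000/341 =-1073124485630.50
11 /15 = 0.73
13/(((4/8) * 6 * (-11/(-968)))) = 1144/3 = 381.33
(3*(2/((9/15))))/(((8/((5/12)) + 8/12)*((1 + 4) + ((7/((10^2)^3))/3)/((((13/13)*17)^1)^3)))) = 1105425000000/10980555001043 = 0.10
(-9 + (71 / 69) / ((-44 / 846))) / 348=-4855 / 58696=-0.08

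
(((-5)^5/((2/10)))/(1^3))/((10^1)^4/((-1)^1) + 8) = 15625/9992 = 1.56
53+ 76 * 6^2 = 2789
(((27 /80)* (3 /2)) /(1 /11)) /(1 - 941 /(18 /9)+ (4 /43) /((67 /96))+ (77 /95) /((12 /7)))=-146317347 /12320056088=-0.01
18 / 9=2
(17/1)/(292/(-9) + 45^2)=153/17933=0.01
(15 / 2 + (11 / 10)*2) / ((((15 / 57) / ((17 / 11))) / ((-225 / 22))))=-281979 / 484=-582.60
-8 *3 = -24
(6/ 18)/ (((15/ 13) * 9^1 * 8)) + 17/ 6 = 9193/ 3240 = 2.84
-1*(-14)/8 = 7/4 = 1.75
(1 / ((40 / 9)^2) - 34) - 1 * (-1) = -32.95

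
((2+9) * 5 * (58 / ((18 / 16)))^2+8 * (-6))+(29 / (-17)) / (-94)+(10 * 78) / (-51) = 18914175125 / 129438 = 146125.37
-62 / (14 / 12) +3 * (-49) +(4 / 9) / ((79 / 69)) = -331393 / 1659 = -199.75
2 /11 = 0.18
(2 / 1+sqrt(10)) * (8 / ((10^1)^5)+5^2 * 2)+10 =687501 / 6250+625001 * sqrt(10) / 12500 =268.11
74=74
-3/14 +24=333/14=23.79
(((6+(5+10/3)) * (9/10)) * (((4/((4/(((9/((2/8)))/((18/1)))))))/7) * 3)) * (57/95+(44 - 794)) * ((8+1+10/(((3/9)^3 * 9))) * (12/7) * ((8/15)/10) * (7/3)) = -301618512/4375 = -68941.37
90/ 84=15/ 14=1.07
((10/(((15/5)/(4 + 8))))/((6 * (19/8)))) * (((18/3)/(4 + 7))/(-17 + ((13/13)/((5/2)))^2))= -8000/87989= -0.09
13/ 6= 2.17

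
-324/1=-324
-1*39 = -39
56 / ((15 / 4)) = 224 / 15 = 14.93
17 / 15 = 1.13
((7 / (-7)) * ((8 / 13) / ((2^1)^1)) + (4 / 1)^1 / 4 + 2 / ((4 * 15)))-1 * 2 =-497 / 390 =-1.27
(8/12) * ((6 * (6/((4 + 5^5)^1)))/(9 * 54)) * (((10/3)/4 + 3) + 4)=94/760347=0.00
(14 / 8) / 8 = 7 / 32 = 0.22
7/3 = 2.33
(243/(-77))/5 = -243/385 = -0.63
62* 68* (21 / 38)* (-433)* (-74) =1418435256 / 19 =74654487.16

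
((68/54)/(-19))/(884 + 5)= -34/456057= -0.00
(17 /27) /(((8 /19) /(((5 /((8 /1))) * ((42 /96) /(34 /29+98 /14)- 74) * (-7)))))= 3169978525 /6552576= 483.78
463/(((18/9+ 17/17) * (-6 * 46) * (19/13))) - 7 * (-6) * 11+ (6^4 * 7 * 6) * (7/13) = 6088677713/204516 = 29771.16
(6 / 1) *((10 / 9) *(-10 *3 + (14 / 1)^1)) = -320 / 3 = -106.67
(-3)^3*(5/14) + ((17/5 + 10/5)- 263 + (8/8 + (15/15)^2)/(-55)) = -41161/154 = -267.28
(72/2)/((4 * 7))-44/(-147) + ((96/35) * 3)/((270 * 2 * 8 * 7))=1942/1225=1.59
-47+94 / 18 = -376 / 9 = -41.78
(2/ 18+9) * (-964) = -79048/ 9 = -8783.11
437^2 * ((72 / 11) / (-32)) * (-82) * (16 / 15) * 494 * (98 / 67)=9097268168352 / 3685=2468729489.38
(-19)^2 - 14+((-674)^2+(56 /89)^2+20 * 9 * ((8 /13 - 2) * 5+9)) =454997.24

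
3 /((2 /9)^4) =19683 /16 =1230.19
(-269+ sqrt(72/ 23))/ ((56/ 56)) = -269+ 6 * sqrt(46)/ 23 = -267.23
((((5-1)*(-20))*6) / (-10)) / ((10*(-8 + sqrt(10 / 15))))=-288 / 475-12*sqrt(6) / 475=-0.67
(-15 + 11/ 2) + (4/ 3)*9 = 5/ 2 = 2.50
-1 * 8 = -8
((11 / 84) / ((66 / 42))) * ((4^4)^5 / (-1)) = -274877906944 / 3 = -91625968981.33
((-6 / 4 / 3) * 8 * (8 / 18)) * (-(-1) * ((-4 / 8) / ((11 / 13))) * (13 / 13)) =104 / 99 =1.05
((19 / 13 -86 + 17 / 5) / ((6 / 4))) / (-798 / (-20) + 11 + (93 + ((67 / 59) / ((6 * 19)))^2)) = -159060591216 / 423143989151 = -0.38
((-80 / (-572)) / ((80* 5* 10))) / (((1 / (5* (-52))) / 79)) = -79 / 110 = -0.72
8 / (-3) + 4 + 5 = 19 / 3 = 6.33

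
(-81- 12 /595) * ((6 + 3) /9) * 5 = -48207 /119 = -405.10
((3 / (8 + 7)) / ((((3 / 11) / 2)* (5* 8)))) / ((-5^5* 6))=-11 / 5625000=-0.00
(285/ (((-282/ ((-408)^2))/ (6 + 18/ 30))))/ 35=-31724.29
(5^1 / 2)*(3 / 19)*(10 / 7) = 75 / 133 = 0.56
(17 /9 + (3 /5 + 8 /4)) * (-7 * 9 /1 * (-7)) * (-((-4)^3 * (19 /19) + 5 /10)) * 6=3771138 /5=754227.60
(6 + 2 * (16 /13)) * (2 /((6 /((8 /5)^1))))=176 /39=4.51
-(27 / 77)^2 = -729 / 5929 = -0.12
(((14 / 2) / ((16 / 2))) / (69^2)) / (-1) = -7 / 38088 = -0.00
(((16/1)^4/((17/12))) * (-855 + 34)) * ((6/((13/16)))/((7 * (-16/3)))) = 11621892096/1547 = 7512535.29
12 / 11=1.09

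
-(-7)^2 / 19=-2.58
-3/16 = -0.19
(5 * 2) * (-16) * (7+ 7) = -2240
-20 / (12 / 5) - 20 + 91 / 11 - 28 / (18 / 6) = -970 / 33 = -29.39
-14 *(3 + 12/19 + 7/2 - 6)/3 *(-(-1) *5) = -1505/57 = -26.40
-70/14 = -5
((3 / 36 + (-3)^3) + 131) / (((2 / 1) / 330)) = 68695 / 4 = 17173.75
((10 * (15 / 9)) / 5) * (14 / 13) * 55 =7700 / 39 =197.44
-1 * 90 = -90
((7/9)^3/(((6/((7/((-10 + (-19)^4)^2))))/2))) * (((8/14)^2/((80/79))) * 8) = 30968/185686761744135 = 0.00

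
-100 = -100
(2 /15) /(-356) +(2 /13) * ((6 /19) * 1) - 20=-19.95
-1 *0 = 0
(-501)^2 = 251001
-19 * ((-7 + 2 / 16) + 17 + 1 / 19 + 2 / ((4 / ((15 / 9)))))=-5021 / 24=-209.21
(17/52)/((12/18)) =51/104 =0.49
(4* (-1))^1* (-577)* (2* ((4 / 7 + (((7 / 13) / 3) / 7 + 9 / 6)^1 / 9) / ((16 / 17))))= 35714569 / 9828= 3633.96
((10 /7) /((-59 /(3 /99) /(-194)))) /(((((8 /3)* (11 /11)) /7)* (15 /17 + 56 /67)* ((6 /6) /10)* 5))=552415 /1270093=0.43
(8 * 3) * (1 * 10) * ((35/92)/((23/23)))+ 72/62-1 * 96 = -2520/713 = -3.53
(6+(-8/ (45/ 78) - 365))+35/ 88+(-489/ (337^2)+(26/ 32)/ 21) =-781648928479/ 2098755120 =-372.43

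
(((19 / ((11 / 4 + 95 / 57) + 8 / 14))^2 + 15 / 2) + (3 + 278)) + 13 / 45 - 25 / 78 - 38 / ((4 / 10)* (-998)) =31064265671867 / 102497778630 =303.07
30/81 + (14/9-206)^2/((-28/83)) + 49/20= -1404992017/11340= -123897.00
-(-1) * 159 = 159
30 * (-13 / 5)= -78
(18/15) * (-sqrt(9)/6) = -3/5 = -0.60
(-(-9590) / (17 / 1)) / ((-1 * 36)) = -4795 / 306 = -15.67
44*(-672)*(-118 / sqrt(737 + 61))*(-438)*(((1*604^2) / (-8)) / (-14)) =-829626606336*sqrt(798) / 133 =-176210781071.25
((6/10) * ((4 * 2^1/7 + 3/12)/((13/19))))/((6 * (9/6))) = 19/140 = 0.14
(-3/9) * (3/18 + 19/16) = -65/144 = -0.45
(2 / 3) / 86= 1 / 129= 0.01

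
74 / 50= 37 / 25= 1.48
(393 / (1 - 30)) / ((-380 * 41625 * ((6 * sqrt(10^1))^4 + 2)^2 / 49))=6419 / 2568254119667610000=0.00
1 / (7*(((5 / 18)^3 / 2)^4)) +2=18509305520787566 / 1708984375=10830587.92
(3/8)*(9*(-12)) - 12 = -105/2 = -52.50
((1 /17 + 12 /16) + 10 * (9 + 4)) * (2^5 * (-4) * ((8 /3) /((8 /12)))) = -1138560 /17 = -66974.12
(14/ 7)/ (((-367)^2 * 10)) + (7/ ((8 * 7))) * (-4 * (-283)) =141.50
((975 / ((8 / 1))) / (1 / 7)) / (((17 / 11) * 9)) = 25025 / 408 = 61.34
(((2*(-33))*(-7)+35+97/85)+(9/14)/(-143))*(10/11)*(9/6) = 254303757/374374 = 679.28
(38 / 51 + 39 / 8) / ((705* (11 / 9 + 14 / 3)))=2293 / 1693880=0.00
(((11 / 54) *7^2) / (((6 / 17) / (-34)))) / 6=-155771 / 972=-160.26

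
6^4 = 1296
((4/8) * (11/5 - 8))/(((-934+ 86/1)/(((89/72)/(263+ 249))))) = 2581/312606720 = 0.00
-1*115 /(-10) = 23 /2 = 11.50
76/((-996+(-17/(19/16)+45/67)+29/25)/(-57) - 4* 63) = -11488825/35419941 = -0.32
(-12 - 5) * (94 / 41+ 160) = -113118 / 41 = -2758.98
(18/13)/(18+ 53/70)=0.07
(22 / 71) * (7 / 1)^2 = 1078 / 71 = 15.18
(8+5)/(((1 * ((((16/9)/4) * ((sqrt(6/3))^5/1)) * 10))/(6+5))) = 1287 * sqrt(2)/320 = 5.69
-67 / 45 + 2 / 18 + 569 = 25543 / 45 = 567.62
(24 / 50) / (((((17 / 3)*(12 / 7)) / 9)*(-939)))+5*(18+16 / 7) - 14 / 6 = 276823702 / 2793525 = 99.09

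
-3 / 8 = -0.38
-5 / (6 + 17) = -0.22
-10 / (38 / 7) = -35 / 19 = -1.84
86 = 86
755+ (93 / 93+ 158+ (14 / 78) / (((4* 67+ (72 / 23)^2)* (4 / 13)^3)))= 25789640335 / 28215552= 914.02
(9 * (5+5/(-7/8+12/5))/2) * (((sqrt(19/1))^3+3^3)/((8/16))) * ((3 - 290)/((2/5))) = -123919425 * sqrt(19)/122 - 176096025/122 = -5870887.51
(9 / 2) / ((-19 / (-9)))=2.13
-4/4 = -1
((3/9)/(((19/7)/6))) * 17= 12.53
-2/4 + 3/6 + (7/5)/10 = 7/50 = 0.14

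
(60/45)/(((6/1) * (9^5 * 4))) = 1/1062882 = 0.00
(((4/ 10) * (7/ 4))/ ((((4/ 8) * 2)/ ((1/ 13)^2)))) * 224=784/ 845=0.93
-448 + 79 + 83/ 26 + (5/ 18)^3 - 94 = -34859155/ 75816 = -459.79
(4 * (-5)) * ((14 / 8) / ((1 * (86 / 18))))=-315 / 43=-7.33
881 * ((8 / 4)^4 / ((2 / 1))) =7048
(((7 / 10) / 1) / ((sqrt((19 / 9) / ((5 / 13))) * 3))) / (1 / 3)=21 * sqrt(1235) / 2470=0.30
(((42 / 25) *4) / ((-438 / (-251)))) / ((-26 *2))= -1757 / 23725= -0.07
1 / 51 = 0.02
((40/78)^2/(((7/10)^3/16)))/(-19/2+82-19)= 12800000/55822221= 0.23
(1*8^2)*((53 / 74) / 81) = 1696 / 2997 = 0.57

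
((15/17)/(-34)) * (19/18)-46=-159623/3468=-46.03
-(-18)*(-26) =-468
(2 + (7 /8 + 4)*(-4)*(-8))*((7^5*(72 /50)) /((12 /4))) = 31866072 /25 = 1274642.88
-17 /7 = -2.43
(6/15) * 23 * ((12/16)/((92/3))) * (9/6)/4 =27/320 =0.08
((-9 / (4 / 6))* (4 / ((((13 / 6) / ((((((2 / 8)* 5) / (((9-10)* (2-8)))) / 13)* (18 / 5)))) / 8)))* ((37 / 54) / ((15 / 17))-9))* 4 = 319728 / 845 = 378.38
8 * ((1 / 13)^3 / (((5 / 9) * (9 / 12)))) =96 / 10985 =0.01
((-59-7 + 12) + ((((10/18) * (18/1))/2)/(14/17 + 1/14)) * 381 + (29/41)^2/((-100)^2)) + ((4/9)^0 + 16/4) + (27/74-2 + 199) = 100550101454307/44159870000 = 2276.96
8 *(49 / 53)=392 / 53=7.40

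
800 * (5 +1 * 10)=12000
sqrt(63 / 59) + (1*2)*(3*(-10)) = -60 + 3*sqrt(413) / 59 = -58.97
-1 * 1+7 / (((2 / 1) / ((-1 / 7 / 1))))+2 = 1 / 2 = 0.50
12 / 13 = 0.92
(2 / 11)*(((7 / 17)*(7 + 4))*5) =70 / 17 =4.12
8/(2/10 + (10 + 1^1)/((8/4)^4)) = 640/71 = 9.01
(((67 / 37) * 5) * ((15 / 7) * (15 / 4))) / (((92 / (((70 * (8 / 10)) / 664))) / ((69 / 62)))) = 226125 / 3046432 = 0.07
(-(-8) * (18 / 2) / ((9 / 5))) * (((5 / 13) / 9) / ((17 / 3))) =200 / 663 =0.30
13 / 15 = 0.87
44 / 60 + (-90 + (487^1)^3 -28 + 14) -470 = 1732510946 / 15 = 115500729.73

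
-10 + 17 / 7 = -53 / 7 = -7.57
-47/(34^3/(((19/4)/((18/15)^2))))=-22325/5659776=-0.00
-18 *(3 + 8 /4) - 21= -111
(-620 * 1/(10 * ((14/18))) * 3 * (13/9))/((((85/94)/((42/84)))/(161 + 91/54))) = -4754191/153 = -31073.14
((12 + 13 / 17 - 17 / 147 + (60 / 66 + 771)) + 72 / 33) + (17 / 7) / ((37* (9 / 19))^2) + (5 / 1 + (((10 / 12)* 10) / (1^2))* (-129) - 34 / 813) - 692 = -268553596343782 / 275356570797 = -975.29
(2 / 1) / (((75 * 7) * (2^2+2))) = 1 / 1575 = 0.00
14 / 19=0.74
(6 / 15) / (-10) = -1 / 25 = -0.04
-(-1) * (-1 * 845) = -845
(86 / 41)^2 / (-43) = -172 / 1681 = -0.10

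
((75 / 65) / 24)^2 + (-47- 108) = -1676455 / 10816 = -155.00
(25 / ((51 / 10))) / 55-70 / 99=-1040 / 1683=-0.62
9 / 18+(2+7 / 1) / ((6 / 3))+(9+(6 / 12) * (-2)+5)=18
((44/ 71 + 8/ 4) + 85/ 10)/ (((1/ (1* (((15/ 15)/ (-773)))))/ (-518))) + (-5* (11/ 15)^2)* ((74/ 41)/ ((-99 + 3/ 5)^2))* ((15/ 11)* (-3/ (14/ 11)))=28417631869423/ 3812851972944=7.45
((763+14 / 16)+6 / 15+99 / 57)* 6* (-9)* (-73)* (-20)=-1147455099 / 19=-60392373.63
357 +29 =386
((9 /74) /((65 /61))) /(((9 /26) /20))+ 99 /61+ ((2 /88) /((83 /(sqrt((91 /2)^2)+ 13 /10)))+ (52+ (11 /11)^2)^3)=3067990099749 /20606410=148885.23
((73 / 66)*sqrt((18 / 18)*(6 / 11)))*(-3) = -73*sqrt(66) / 242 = -2.45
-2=-2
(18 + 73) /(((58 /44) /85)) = 170170 /29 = 5867.93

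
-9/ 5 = -1.80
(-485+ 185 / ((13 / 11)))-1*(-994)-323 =342.54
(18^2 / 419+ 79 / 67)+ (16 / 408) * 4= 3019843 / 1431723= 2.11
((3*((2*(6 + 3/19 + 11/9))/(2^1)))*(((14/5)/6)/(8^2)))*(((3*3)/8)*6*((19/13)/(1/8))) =13251/1040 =12.74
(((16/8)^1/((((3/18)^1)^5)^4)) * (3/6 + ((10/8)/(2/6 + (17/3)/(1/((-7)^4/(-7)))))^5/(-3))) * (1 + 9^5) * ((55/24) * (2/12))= 82460337317462022052.95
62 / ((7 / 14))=124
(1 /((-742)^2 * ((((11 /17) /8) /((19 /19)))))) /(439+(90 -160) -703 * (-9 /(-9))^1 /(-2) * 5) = 68 /6439258903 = 0.00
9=9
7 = 7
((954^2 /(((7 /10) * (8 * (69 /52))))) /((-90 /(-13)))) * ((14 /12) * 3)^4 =488487909 /184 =2654825.59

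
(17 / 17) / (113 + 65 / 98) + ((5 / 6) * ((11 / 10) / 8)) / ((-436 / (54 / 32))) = 20773975 / 2486581248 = 0.01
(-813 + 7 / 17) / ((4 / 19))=-131233 / 34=-3859.79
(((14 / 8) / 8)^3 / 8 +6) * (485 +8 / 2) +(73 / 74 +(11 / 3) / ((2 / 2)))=85527500129 / 29097984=2939.29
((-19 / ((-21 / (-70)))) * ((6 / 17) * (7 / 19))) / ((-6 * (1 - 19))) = -35 / 459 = -0.08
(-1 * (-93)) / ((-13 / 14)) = -1302 / 13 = -100.15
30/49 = 0.61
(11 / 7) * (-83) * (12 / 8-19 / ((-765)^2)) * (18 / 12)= -1602896581 / 5462100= -293.46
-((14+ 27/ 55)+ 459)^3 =-17661313666088/ 166375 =-106153650.89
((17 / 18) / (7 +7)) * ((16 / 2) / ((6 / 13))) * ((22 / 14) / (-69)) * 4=-9724 / 91287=-0.11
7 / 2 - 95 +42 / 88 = -4005 / 44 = -91.02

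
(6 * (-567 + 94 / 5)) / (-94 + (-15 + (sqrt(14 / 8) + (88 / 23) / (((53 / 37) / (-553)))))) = 16292076404 * sqrt(7) / 24921225108595 + 51681273027848 / 24921225108595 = 2.08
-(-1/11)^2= -1/121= -0.01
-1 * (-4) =4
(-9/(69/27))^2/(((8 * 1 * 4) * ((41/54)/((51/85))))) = 531441/1735120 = 0.31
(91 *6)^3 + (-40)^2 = 162772936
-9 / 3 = -3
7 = 7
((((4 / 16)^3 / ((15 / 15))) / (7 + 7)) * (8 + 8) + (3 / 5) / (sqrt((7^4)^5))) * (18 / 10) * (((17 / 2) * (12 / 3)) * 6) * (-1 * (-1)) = 92611539081 / 14123762450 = 6.56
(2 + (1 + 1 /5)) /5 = 16 /25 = 0.64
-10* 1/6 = -5/3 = -1.67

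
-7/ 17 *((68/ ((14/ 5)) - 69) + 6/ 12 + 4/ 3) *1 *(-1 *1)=-1801/ 102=-17.66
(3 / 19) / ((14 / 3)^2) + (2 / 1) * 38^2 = 10754939 / 3724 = 2888.01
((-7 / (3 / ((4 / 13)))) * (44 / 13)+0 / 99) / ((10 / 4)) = -2464 / 2535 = -0.97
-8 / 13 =-0.62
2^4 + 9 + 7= 32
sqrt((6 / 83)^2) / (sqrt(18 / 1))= sqrt(2) / 83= 0.02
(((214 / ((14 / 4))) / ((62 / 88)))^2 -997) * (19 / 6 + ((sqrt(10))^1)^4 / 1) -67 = 63481732717 / 94178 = 674061.17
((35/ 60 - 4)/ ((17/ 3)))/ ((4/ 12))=-123/ 68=-1.81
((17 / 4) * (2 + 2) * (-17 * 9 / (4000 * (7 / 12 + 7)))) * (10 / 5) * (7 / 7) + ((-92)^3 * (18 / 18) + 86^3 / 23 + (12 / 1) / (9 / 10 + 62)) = -494366590582001 / 658248500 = -751033.37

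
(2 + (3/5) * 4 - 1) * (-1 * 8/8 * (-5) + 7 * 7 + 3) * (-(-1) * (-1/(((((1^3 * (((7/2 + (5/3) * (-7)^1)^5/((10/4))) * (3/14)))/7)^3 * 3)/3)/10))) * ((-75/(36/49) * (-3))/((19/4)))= 5550794956800000/3909821048582988049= 0.00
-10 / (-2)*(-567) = -2835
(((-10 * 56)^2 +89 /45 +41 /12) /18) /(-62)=-56448971 /200880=-281.01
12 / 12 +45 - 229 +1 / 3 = -548 / 3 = -182.67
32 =32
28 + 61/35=1041/35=29.74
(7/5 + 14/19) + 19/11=4038/1045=3.86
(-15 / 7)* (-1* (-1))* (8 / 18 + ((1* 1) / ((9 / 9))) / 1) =-65 / 21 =-3.10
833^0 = 1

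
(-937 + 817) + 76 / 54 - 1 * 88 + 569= 9785 / 27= 362.41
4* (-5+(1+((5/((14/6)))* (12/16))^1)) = -67/7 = -9.57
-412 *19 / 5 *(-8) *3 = 187872 / 5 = 37574.40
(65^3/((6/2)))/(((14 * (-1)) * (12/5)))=-1373125/504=-2724.45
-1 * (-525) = 525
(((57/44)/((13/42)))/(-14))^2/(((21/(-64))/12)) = -467856/143143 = -3.27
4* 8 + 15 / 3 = 37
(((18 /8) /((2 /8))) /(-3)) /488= -3 /488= -0.01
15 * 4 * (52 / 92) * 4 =3120 / 23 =135.65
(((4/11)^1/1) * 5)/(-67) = -20/737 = -0.03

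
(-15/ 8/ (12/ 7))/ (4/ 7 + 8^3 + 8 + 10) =-245/ 118848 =-0.00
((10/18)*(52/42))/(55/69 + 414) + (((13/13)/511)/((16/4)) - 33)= -17373762559/526511916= -33.00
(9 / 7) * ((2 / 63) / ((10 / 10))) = 2 / 49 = 0.04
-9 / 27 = -1 / 3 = -0.33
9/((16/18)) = 81/8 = 10.12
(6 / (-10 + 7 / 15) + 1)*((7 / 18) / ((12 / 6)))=371 / 5148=0.07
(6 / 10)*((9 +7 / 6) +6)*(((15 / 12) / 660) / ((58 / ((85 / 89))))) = 1649 / 5451072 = 0.00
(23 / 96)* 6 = 1.44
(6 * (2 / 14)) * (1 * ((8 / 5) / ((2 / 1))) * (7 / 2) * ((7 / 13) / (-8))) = -21 / 130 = -0.16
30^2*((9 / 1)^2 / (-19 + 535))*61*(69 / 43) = 25569675 / 1849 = 13828.92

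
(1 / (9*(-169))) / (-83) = 1 / 126243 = 0.00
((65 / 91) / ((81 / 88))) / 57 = 0.01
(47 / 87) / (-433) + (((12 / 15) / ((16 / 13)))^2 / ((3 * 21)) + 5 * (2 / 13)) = 3186819329 / 4113673200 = 0.77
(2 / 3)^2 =4 / 9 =0.44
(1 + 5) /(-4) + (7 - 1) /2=3 /2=1.50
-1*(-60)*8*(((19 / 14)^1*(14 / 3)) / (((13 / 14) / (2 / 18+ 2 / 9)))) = 1091.28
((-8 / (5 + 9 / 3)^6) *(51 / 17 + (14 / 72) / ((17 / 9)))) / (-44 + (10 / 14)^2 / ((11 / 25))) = 113729 / 51451920384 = 0.00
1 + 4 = 5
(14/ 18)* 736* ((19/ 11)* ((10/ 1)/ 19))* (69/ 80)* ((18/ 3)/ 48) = 3703/ 66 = 56.11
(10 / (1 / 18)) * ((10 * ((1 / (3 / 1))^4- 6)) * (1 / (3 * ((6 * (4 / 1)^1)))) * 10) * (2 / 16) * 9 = -60625 / 36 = -1684.03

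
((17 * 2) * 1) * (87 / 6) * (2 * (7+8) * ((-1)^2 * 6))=88740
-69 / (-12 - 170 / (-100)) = 690 / 103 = 6.70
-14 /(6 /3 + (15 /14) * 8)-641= -23766 /37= -642.32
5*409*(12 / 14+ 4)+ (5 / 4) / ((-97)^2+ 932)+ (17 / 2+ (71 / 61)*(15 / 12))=87807102139 / 8831214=9942.81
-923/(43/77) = -71071/43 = -1652.81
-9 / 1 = -9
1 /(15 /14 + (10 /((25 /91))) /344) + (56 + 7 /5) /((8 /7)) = 14478583 /283480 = 51.07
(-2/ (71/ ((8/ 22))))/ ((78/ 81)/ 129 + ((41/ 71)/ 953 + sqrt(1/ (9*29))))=366179681777022/ 16682178787349075 - 521506636966314*sqrt(29)/ 16682178787349075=-0.15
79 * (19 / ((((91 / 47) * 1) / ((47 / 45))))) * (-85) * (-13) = 56367053 / 63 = 894715.13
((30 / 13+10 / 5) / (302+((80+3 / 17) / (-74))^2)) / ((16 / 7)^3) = 949934041 / 798374049408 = 0.00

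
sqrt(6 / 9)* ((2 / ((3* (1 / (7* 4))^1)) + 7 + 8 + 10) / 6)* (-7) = -917* sqrt(6) / 54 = -41.60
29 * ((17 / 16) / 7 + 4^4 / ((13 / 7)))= 5826825 / 1456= 4001.94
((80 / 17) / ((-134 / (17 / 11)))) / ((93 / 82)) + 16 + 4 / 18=3325822 / 205623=16.17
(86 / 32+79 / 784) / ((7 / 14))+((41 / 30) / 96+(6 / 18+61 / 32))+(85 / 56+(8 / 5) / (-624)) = 17145143 / 1834560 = 9.35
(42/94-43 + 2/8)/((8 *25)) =-7953/37600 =-0.21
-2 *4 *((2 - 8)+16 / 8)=32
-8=-8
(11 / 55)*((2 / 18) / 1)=1 / 45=0.02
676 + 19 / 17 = 11511 / 17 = 677.12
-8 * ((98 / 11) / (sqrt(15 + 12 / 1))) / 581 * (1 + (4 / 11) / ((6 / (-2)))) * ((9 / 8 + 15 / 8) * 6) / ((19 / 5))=-32480 * sqrt(3) / 572451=-0.10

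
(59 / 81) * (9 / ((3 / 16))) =944 / 27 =34.96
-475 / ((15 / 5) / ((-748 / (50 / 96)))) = 227392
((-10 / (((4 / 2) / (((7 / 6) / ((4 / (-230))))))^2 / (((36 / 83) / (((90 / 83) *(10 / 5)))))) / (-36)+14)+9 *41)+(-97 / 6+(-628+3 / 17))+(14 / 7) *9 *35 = 76056617 / 176256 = 431.51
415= 415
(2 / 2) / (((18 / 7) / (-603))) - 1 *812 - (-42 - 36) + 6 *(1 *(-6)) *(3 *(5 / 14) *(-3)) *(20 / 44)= -141049 / 154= -915.90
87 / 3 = 29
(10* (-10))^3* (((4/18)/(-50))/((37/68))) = 2720000/333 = 8168.17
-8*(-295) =2360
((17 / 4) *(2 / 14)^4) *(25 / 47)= 425 / 451388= 0.00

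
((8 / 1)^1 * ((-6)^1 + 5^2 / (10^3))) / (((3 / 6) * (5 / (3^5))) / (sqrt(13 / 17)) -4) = 116154 * sqrt(221) / 49128343 + 2935443888 / 245641715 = 11.99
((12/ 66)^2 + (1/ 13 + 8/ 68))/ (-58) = -0.00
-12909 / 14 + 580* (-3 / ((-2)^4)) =-28863 / 28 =-1030.82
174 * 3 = 522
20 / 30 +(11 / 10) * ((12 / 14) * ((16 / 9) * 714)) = 1197.47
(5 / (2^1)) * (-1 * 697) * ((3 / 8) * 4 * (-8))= 20910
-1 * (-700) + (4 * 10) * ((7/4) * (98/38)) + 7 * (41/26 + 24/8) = 450807/494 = 912.56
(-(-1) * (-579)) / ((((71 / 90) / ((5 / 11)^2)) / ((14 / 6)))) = -3039750 / 8591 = -353.83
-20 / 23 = -0.87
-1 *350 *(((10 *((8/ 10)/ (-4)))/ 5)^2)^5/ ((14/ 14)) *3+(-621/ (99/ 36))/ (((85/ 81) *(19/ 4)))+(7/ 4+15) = -159127557821/ 5551562500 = -28.66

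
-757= -757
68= 68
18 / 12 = 3 / 2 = 1.50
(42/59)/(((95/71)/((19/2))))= 1491/295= 5.05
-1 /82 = -0.01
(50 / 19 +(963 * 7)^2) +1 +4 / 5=4316903116 / 95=45441085.43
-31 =-31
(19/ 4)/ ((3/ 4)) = 19/ 3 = 6.33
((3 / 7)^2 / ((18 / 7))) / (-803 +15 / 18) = -3 / 33691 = -0.00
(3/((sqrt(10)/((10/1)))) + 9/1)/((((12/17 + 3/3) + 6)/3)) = 459/131 + 153 *sqrt(10)/131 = 7.20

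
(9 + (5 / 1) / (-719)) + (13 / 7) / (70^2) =221793147 / 24661700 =8.99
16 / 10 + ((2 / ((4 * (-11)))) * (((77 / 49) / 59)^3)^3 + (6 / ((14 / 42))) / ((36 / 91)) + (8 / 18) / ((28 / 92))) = 48.56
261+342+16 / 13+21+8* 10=9168 / 13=705.23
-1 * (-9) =9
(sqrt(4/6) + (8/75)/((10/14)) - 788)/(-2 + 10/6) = 295444/125 - sqrt(6) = 2361.10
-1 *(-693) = 693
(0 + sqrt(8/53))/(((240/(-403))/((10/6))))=-403 * sqrt(106)/3816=-1.09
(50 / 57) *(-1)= -50 / 57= -0.88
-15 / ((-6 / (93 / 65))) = 93 / 26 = 3.58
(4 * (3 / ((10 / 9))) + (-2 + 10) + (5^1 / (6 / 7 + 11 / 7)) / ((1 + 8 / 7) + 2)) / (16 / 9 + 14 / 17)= 428103 / 57710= 7.42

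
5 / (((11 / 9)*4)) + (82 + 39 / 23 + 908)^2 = 22891044969 / 23276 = 983461.29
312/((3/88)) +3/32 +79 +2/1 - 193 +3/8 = 289295/32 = 9040.47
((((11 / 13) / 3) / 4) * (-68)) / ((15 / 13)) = -187 / 45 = -4.16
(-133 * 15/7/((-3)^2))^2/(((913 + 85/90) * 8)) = 9025/65804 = 0.14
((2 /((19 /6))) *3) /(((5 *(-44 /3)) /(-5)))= 27 /209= 0.13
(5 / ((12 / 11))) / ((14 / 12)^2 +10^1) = 165 / 409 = 0.40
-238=-238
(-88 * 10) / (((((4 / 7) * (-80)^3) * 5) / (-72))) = -693 / 16000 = -0.04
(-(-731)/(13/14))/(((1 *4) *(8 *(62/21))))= 107457/12896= 8.33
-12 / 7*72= -864 / 7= -123.43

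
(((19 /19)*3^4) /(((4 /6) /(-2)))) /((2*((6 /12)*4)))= -243 /4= -60.75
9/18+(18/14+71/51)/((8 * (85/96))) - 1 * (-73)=1494553/20230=73.88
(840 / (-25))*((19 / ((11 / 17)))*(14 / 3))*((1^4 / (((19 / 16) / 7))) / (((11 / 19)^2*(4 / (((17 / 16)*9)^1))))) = -193576.93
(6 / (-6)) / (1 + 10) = -1 / 11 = -0.09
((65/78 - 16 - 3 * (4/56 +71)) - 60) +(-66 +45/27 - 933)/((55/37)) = -33576/35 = -959.31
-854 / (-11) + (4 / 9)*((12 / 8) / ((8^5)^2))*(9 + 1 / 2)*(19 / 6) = 16505559322499 / 212600881152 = 77.64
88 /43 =2.05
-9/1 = -9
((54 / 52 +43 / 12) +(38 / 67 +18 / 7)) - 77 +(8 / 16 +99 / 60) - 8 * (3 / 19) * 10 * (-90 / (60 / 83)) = 5232194941 / 3475290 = 1505.54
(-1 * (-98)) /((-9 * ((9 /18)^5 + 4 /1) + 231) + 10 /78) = 122304 /243169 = 0.50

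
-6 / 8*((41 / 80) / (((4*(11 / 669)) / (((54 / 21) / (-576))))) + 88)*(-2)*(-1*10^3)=-5201910825 / 39424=-131947.82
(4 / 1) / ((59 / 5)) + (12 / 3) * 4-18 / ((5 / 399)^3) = -67459392838 / 7375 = -9147036.32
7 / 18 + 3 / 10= 31 / 45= 0.69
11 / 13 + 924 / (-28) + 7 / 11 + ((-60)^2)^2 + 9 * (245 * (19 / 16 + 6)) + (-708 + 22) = 12975130.92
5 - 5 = 0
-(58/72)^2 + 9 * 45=404.35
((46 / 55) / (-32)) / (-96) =23 / 84480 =0.00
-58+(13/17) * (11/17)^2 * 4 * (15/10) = -56.08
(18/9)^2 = 4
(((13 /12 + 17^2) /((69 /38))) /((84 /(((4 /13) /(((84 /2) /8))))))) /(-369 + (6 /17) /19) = -42725794 /141435787311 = -0.00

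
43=43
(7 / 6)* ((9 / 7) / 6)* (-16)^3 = -1024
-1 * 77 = -77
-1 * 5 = -5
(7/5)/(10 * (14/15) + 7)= 3/35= 0.09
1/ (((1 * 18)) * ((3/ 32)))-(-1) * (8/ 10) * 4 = 512/ 135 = 3.79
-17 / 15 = -1.13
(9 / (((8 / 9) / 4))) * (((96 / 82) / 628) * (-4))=-1944 / 6437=-0.30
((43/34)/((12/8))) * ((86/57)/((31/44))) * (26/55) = 384592/450585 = 0.85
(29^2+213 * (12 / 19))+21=996.53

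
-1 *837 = -837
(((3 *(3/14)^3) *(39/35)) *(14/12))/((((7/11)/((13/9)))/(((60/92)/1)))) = 50193/883568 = 0.06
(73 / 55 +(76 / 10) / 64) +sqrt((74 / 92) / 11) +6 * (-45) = -94531 / 352 +sqrt(18722) / 506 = -268.28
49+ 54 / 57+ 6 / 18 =2866 / 57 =50.28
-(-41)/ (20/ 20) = 41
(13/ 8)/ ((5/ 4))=13/ 10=1.30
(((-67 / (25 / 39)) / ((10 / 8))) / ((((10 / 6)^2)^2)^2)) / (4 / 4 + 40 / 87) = -5966074764 / 6201171875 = -0.96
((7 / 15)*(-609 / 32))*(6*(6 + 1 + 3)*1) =-4263 / 8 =-532.88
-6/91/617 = -6/56147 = -0.00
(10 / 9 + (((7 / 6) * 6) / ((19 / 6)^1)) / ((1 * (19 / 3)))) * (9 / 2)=6.57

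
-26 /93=-0.28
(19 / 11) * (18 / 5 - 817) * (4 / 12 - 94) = 21713713 / 165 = 131598.26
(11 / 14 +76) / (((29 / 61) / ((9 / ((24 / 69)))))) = 13574025 / 3248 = 4179.19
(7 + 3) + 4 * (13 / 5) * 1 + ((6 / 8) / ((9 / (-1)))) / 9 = 11011 / 540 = 20.39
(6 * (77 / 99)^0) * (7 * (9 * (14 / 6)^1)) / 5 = 882 / 5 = 176.40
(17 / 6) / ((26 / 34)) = 289 / 78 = 3.71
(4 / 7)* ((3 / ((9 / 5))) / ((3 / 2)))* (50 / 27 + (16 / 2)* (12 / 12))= 6.26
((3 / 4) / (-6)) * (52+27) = -79 / 8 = -9.88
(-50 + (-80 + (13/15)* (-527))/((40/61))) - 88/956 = -868.61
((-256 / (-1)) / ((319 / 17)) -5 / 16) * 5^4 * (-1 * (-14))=297661875 / 2552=116638.67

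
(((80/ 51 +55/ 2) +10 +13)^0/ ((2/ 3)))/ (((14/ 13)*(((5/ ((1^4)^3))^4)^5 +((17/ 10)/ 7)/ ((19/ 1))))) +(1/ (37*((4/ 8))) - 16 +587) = 1786649703979492472657/ 3128687540690104586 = 571.05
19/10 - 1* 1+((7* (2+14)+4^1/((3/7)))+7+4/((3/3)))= 3997/30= 133.23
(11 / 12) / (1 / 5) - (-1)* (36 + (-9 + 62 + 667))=9127 / 12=760.58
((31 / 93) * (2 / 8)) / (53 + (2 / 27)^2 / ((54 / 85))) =6561 / 4173476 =0.00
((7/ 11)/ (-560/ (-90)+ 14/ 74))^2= 110889/ 11256025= 0.01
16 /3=5.33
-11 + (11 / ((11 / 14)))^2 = 185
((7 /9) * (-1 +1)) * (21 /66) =0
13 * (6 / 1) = 78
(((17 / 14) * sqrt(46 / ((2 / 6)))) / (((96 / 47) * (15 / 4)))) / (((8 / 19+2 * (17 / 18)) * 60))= 15181 * sqrt(138) / 13272000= 0.01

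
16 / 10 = 8 / 5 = 1.60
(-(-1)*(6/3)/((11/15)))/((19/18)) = 540/209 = 2.58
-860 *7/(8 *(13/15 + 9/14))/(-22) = 158025/6974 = 22.66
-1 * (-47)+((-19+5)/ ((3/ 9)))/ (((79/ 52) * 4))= 3167/ 79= 40.09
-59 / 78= -0.76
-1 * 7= -7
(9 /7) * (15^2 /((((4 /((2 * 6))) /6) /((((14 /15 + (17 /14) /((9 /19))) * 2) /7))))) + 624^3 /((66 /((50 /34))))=347579205210 /64141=5418986.38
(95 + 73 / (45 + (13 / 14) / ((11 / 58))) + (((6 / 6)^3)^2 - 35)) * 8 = 959932 / 1921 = 499.70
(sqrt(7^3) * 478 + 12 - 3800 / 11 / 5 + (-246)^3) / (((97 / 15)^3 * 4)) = -138169904625 / 10039403 + 5646375 * sqrt(7) / 1825346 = -13754.58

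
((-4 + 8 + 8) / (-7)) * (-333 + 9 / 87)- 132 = 438.68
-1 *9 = -9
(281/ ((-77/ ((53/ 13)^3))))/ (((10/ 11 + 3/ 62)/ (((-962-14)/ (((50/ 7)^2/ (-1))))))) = -4430099540552/ 896650625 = -4940.72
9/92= 0.10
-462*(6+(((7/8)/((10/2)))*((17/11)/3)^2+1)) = -2148601/660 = -3255.46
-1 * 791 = -791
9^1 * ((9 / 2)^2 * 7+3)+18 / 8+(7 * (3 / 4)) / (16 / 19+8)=1305.59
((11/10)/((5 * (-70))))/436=-11/1526000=-0.00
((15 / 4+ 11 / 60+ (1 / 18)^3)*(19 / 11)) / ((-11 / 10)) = -2179319 / 352836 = -6.18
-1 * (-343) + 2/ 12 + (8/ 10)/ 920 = 591964/ 1725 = 343.17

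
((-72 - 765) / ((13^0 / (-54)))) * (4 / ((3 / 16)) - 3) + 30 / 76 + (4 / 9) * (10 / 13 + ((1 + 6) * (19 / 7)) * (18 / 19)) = 3684127823 / 4446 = 828638.74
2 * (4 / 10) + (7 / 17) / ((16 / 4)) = 307 / 340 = 0.90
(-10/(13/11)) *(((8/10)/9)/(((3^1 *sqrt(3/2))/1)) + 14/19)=-1540/247-88 *sqrt(6)/1053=-6.44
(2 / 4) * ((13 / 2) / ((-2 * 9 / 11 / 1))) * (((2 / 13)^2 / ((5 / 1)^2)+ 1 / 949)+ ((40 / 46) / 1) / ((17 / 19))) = -1291870217 / 667906200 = -1.93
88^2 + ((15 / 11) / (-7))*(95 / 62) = 36968431 / 4774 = 7743.70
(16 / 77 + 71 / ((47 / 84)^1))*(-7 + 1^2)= -2759880 / 3619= -762.61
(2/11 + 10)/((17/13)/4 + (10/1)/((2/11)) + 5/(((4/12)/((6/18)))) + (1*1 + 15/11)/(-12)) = 17472/103183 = 0.17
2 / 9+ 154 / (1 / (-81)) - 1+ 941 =-103804 / 9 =-11533.78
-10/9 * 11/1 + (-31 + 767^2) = 5294212/9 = 588245.78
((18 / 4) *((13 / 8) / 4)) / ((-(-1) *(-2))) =-0.91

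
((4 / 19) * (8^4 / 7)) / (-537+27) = -8192 / 33915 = -0.24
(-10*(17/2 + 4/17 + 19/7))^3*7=-2529353515625/240737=-10506708.63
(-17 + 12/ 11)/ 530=-35/ 1166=-0.03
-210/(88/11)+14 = -49/4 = -12.25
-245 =-245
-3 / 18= -1 / 6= -0.17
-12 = -12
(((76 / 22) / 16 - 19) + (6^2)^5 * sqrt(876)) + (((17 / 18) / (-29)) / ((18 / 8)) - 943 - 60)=-211218025 / 206712 + 120932352 * sqrt(219)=1789634358.24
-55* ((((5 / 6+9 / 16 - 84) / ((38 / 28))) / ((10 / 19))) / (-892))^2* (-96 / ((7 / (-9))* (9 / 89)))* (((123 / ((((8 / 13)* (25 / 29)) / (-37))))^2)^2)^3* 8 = -934725477518401384617010380420108963158285136682713799289112579826655433403758143079 / 651807948800000000000000000000000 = -1434050442679108034555178000000000000000000000000000.00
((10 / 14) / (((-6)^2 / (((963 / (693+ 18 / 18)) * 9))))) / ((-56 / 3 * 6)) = -4815 / 2176384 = -0.00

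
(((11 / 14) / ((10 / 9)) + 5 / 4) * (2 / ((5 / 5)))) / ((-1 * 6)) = -137 / 210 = -0.65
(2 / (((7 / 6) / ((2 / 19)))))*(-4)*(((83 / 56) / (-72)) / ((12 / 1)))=83 / 67032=0.00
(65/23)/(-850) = -13/3910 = -0.00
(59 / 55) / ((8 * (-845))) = -59 / 371800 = -0.00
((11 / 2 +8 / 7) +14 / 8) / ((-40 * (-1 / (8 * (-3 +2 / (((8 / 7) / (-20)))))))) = -893 / 14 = -63.79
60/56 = 15/14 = 1.07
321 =321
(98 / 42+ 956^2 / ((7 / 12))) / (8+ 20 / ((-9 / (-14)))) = 98705235 / 2464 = 40058.94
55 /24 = 2.29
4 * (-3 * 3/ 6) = -6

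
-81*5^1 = -405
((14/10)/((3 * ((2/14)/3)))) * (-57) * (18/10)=-25137/25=-1005.48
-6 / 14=-3 / 7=-0.43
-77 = -77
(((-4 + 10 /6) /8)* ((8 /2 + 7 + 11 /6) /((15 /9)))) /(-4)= 539 /960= 0.56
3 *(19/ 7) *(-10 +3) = -57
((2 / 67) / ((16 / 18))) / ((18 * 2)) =1 / 1072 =0.00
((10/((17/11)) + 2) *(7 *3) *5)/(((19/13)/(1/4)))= 49140/323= 152.14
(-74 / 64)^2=1369 / 1024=1.34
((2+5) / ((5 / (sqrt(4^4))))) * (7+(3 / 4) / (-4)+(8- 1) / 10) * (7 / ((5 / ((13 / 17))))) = 382837 / 2125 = 180.16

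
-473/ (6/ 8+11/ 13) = -24596/ 83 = -296.34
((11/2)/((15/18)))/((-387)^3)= -11/96601005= -0.00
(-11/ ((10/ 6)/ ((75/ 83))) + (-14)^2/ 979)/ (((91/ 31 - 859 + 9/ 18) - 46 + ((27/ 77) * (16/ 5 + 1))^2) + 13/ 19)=151717771150/ 23656964025929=0.01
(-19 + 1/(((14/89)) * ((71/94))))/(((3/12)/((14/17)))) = -42080/1207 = -34.86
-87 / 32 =-2.72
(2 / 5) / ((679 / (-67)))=-134 / 3395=-0.04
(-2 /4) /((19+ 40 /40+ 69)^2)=-1 /15842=-0.00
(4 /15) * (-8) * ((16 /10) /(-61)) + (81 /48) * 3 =374671 /73200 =5.12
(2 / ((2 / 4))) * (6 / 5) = 24 / 5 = 4.80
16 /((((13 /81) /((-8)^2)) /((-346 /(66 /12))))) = -57397248 /143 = -401379.36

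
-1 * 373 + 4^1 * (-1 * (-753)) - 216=2423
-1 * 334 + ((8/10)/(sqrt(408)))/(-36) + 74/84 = -13991/42 - sqrt(102)/9180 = -333.12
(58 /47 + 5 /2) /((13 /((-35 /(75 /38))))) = -1197 /235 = -5.09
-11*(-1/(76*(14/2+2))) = 11/684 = 0.02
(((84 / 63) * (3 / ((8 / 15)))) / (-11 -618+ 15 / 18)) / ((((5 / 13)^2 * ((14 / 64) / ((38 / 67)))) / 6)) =-11097216 / 8838305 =-1.26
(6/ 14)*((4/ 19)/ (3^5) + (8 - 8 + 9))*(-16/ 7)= -664912/ 75411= -8.82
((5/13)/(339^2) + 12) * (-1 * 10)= -179276810/1493973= -120.00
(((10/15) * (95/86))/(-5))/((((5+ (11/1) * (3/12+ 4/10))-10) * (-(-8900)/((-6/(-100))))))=-19/41140250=-0.00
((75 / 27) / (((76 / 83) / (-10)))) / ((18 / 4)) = -10375 / 1539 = -6.74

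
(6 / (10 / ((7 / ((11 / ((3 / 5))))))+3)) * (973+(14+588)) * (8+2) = 1984500 / 613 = 3237.36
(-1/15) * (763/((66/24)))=-3052/165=-18.50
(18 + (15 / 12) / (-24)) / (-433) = -1723 / 41568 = -0.04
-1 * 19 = -19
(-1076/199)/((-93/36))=12912/6169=2.09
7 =7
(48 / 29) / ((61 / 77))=3696 / 1769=2.09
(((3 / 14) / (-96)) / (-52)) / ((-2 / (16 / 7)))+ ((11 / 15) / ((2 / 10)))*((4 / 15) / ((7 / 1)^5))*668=0.04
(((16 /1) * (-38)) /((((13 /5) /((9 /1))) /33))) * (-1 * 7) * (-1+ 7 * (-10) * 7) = -238707581.54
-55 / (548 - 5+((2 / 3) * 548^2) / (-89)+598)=14685 / 295961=0.05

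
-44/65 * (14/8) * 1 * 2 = -154/65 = -2.37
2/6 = 1/3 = 0.33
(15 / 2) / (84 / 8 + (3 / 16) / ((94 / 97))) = 3760 / 5361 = 0.70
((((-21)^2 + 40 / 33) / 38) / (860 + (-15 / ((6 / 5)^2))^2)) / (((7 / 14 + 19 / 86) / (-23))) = -346379448 / 903593735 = -0.38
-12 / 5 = -2.40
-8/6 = -4/3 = -1.33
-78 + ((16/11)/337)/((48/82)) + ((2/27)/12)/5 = -234182413/3002670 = -77.99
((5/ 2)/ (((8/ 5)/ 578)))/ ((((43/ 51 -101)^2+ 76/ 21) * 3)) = 8769705/ 292332064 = 0.03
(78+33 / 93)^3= 14331199589 / 29791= 481058.02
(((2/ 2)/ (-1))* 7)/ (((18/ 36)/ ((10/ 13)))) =-140/ 13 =-10.77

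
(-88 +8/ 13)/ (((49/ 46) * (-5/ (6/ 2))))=156768/ 3185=49.22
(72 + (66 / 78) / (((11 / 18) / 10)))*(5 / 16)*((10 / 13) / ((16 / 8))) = 6975 / 676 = 10.32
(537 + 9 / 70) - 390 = 10299 / 70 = 147.13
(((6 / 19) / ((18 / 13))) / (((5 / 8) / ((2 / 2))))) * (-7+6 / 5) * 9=-9048 / 475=-19.05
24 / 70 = 12 / 35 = 0.34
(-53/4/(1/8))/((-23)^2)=-106/529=-0.20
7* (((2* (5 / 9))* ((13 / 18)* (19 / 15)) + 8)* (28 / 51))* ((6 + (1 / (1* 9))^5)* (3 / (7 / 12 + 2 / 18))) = 121717622096 / 135517455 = 898.17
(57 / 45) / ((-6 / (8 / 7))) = -76 / 315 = -0.24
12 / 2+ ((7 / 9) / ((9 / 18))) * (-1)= 40 / 9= 4.44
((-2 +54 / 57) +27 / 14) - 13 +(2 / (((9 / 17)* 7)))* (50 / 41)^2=-45561025 / 4024314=-11.32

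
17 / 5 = 3.40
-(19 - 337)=318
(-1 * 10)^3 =-1000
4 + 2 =6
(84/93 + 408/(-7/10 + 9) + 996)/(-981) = -1.07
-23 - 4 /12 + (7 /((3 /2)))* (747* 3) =31304 /3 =10434.67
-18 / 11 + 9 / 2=63 / 22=2.86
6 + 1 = 7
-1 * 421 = -421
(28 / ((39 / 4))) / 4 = 28 / 39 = 0.72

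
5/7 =0.71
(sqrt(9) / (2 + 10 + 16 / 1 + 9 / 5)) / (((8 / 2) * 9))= 5 / 1788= 0.00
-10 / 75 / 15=-2 / 225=-0.01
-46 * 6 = -276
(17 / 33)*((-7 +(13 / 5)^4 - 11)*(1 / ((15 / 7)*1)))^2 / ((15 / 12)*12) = 249625710593 / 43505859375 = 5.74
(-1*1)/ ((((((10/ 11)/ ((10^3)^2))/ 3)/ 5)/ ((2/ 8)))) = -4125000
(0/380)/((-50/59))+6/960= 1/160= 0.01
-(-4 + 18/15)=14/5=2.80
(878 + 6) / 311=884 / 311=2.84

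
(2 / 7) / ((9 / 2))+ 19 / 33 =443 / 693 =0.64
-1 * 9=-9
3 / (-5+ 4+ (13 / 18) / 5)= -270 / 77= -3.51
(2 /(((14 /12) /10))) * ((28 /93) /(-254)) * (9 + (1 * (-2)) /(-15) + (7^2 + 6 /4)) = -14312 /11811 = -1.21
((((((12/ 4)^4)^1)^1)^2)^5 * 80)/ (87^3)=36022712471279789040/ 24389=1477006538655942.80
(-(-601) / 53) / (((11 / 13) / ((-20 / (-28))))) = 39065 / 4081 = 9.57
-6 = -6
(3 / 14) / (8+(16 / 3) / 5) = 45 / 1904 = 0.02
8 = 8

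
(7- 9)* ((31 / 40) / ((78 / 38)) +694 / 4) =-271249 / 780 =-347.76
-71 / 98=-0.72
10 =10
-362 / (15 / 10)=-724 / 3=-241.33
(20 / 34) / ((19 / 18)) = 180 / 323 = 0.56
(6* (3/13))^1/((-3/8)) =-48/13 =-3.69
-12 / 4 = -3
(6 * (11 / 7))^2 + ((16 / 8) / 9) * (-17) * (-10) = 55864 / 441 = 126.68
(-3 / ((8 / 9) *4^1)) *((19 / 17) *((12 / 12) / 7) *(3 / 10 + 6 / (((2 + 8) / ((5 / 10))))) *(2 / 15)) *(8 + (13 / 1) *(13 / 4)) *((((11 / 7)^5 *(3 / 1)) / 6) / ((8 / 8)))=-16606451763 / 6400105600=-2.59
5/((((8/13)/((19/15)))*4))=2.57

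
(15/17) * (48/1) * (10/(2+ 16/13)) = 15600/119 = 131.09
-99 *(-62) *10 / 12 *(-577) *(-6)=17708130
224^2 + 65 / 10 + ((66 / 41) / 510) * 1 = 349772047 / 6970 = 50182.50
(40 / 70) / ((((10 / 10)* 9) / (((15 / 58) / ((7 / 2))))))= 20 / 4263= 0.00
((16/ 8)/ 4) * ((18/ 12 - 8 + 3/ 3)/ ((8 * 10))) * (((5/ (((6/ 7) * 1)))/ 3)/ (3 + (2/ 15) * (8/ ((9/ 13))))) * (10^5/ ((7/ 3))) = -1546875/ 2452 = -630.86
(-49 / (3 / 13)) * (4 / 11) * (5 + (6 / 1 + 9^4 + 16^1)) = -5595408 / 11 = -508673.45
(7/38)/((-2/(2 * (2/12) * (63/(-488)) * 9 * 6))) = 3969/18544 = 0.21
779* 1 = 779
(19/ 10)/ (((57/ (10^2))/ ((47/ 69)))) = 470/ 207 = 2.27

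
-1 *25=-25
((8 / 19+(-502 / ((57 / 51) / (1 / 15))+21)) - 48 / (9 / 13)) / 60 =-1.30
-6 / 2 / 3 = -1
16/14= 8/7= 1.14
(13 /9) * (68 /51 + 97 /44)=6071 /1188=5.11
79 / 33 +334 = 11101 / 33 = 336.39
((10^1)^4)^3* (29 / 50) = 580000000000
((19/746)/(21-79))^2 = 361/1872119824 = 0.00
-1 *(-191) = 191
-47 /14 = -3.36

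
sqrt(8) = 2*sqrt(2) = 2.83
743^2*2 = 1104098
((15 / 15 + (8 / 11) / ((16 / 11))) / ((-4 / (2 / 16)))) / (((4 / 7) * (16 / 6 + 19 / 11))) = -693 / 37120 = -0.02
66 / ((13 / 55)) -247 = 419 / 13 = 32.23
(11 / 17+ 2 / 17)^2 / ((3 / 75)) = 4225 / 289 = 14.62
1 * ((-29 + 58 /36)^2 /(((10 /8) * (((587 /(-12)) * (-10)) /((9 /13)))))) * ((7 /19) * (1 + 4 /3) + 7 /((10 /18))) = 1864671928 /163112625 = 11.43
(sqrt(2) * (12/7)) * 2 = 24 * sqrt(2)/7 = 4.85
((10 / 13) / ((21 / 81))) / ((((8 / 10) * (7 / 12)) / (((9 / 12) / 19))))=6075 / 24206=0.25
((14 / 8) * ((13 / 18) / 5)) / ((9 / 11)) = 1001 / 3240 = 0.31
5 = 5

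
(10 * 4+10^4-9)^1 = 10031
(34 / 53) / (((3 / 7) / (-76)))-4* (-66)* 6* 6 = 1493048 / 159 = 9390.24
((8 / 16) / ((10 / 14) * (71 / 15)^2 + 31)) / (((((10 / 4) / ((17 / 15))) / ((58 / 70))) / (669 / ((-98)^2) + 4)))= 11561343 / 710984120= 0.02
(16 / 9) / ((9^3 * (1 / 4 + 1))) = 64 / 32805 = 0.00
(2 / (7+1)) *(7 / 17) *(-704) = -1232 / 17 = -72.47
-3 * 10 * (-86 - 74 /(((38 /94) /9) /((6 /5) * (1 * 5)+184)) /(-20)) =-466950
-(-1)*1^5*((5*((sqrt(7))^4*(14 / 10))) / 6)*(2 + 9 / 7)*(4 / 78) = 1127 / 117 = 9.63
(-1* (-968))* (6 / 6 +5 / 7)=11616 / 7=1659.43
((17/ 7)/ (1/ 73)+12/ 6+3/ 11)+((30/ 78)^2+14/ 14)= 180.71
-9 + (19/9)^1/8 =-629/72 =-8.74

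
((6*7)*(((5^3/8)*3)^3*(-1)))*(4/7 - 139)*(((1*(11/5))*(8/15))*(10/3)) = 37473046875/16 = 2342065429.69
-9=-9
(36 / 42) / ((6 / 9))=9 / 7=1.29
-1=-1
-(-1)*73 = 73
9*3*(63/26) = 1701/26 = 65.42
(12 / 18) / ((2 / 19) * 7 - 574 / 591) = -3743 / 1316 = -2.84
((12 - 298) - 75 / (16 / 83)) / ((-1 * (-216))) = -10801 / 3456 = -3.13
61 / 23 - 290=-6609 / 23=-287.35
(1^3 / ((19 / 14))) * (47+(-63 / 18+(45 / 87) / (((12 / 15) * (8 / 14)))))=144963 / 4408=32.89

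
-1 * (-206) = 206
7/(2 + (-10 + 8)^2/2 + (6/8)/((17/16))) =119/80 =1.49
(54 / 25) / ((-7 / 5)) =-54 / 35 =-1.54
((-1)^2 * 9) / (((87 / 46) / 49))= 6762 / 29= 233.17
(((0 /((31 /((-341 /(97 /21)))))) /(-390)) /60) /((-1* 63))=0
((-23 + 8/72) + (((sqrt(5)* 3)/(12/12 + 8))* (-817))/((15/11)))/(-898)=103/4041 + 8987* sqrt(5)/40410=0.52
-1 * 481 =-481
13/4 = 3.25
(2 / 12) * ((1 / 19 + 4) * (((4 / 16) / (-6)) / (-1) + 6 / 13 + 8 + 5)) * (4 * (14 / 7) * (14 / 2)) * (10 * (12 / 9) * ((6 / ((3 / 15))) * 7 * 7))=22253908600 / 2223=10010755.11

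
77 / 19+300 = 5777 / 19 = 304.05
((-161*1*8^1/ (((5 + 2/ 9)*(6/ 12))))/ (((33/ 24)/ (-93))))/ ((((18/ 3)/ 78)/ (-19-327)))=-77585534208/ 517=-150068731.54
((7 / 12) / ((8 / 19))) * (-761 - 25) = -17423 / 16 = -1088.94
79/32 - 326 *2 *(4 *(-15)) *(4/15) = 333903/32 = 10434.47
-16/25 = -0.64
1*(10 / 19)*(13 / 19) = 0.36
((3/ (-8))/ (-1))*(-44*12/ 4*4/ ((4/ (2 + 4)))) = -297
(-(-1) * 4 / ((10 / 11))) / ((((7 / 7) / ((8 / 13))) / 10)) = 352 / 13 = 27.08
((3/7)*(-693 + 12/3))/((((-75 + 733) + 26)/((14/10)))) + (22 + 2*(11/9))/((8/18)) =62011/1140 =54.40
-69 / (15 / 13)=-299 / 5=-59.80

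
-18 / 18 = -1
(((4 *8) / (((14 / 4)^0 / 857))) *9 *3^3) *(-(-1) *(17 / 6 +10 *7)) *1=485363664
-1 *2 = -2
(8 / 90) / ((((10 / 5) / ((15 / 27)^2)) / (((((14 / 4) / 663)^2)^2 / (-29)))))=-0.00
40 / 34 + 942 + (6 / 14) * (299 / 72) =2698795 / 2856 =944.96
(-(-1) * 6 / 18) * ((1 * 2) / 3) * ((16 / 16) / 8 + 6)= 1.36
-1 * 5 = -5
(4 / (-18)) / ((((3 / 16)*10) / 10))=-32 / 27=-1.19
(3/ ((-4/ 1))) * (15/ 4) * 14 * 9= -2835/ 8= -354.38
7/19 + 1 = 26/19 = 1.37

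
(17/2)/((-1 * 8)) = -17/16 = -1.06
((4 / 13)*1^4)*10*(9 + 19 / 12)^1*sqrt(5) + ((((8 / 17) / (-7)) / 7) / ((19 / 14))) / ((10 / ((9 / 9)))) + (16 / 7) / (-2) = -12928 / 11305 + 1270*sqrt(5) / 39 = 71.67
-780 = -780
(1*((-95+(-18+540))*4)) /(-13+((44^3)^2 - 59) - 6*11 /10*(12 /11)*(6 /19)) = 40565 /172337452316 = 0.00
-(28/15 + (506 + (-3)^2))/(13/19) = -147307/195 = -755.42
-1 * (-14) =14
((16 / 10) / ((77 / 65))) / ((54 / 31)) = 1612 / 2079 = 0.78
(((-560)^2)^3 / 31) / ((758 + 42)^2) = 48189030400 / 31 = 1554484851.61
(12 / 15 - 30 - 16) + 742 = 3484 / 5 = 696.80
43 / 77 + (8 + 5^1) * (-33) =-32990 / 77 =-428.44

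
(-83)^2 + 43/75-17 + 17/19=9794692/1425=6873.47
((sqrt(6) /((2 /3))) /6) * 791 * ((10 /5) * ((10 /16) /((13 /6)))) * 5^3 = 1483125 * sqrt(6) /104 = 34931.73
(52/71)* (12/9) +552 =117784/213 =552.98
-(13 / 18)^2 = -169 / 324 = -0.52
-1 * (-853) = 853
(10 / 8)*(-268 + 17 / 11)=-14655 / 44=-333.07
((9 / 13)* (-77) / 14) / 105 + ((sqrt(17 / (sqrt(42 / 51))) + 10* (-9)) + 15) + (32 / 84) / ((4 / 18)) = -66723 / 910 + 238^(3 / 4) / 14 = -68.99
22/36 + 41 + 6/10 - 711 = -60191/90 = -668.79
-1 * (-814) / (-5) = -814 / 5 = -162.80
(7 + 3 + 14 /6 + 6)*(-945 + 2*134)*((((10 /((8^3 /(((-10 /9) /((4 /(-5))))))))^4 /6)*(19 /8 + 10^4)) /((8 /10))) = -404121563720703125 /28855583159353344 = -14.00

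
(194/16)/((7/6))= 291/28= 10.39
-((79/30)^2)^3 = -243087455521/729000000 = -333.45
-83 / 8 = -10.38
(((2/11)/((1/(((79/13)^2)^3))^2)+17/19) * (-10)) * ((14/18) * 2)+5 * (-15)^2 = -7173442760.79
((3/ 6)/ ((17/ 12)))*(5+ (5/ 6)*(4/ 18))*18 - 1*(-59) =1563/ 17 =91.94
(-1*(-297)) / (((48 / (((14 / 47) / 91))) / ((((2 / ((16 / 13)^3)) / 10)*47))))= 16731 / 163840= 0.10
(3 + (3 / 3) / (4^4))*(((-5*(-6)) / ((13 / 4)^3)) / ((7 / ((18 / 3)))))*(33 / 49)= 1.52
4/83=0.05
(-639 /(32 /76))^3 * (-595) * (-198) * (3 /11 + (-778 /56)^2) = -2282075086909553479395 /28672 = -79592462573575386.42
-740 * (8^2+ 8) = -53280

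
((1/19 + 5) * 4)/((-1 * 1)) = -384/19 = -20.21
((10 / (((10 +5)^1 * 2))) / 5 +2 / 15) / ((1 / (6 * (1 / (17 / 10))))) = 12 / 17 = 0.71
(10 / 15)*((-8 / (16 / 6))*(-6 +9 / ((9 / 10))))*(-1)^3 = 8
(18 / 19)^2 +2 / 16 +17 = 52049 / 2888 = 18.02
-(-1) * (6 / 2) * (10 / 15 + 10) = 32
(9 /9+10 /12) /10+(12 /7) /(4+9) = 1721 /5460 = 0.32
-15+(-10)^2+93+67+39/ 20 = 4939/ 20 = 246.95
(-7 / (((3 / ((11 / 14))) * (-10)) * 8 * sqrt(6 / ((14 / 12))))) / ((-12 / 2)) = -11 * sqrt(7) / 17280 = -0.00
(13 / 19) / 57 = 13 / 1083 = 0.01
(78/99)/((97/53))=1378/3201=0.43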